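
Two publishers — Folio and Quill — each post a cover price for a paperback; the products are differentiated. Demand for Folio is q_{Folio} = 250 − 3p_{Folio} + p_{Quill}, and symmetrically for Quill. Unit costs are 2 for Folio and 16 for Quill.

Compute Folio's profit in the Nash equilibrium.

Folio's profit: π = (p_{Folio} − 2)(250 − 3p_{Folio} + p_{Quill}).
∂π/∂p_{Folio} = 256 − 6p_{Folio} + p_{Quill} = 0 ⇒ p_{Folio} = 128/3 + (1/6)p_{Quill}.
Similarly p_{Quill} = 149/3 + (1/6)p_{Folio}.
Solving the two reaction functions simultaneously: (1 − (1/6)(1/6))p_{Folio} = 128/3 + (1/6)·(149/3), so (35/36)p_{Folio} = 917/18 and p_{Folio} = 52.4.
Then p_{Quill} = 149/3 + (1/6)·52.4 = 58.4.
q_{Folio} = 250 − 3·52.4 + 58.4 = 151.2.
Profit = (52.4 − 2)·151.2 = 7620.48.

7620.48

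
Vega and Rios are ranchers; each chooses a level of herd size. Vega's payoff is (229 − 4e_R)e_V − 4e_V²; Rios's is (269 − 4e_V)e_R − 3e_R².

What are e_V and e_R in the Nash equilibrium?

9.3125, 38.625

Expanding Vega's payoff: 229e_V − 4e_Re_V − 4e_V².
∂π/∂e_V = 229 − 4e_R − 8e_V = 0, so e_V = 28.625 − 0.5e_R.
Likewise for Rios: e_R = 269/6 − (2/3)e_V.
Substituting the second reaction function into the first: e_V = 28.625 − 0.5(269/6 − (2/3)e_V), which gives (2/3)e_V = 149/24 ⇒ e_V = 9.3125.
Then e_R = 269/6 − (2/3)·9.3125 = 38.625.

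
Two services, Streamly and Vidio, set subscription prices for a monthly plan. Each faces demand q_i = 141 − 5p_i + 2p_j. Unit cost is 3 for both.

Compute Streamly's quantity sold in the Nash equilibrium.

Streamly's profit: π = (p_{Streamly} − 3)(141 − 5p_{Streamly} + 2p_{Vidio}).
∂π/∂p_{Streamly} = 156 − 10p_{Streamly} + 2p_{Vidio} = 0 ⇒ p_{Streamly} = 15.6 + 0.2p_{Vidio}.
Setting p_{Streamly} = p_{Vidio} in the reaction function: p_{Streamly} = 15.6 + 0.2p_{Streamly}, so p_{Streamly} = 15.6 / 0.8 = 19.5.
q_{Streamly} = 141 − 5·19.5 + 2·19.5 = 82.5.

82.5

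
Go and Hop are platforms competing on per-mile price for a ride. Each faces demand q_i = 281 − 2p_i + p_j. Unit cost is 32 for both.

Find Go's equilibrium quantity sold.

166

Go's profit: π = (p_{Go} − 32)(281 − 2p_{Go} + p_{Hop}).
∂π/∂p_{Go} = 345 − 4p_{Go} + p_{Hop} = 0 ⇒ p_{Go} = 86.25 + 0.25p_{Hop}.
By symmetry p_{Hop} = p_{Go}; substituting into the reaction function, 0.75p_{Go} = 86.25 and p_{Go} = 115.
q_{Go} = 281 − 2·115 + 115 = 166.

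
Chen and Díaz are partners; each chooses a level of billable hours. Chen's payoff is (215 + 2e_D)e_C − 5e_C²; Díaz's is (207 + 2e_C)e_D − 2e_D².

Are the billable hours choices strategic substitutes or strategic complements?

Expanding Chen's payoff: 215e_C + 2e_De_C − 5e_C².
∂π/∂e_C = 215 + 2e_D − 10e_C = 0, so e_C = 21.5 + 0.2e_D.
The best-response slope de_C/de_D = 0.2 > 0: the reaction function is upward-sloping, so the choices are strategic complements.

strategic complements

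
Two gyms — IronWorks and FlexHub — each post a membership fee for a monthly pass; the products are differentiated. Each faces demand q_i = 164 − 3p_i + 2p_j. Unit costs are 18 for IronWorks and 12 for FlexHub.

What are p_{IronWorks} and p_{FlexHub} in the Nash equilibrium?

53.375, 51.125

IronWorks's profit: π = (p_{IronWorks} − 18)(164 − 3p_{IronWorks} + 2p_{FlexHub}).
∂π/∂p_{IronWorks} = 218 − 6p_{IronWorks} + 2p_{FlexHub} = 0 ⇒ p_{IronWorks} = 109/3 + (1/3)p_{FlexHub}.
Similarly p_{FlexHub} = 100/3 + (1/3)p_{IronWorks}.
Solving the two reaction functions simultaneously: (1 − (1/3)(1/3))p_{IronWorks} = 109/3 + (1/3)·(100/3), so (8/9)p_{IronWorks} = 427/9 and p_{IronWorks} = 53.375.
Then p_{FlexHub} = 100/3 + (1/3)·53.375 = 51.125.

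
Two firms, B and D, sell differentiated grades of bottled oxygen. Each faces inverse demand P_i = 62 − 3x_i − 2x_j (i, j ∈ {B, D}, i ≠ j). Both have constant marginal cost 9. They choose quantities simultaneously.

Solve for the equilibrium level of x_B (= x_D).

Firm B's profit: π = x_B(62 − 3x_B − 2x_D) − 9x_B.
∂π/∂x_B = 53 − 6x_B − 2x_D = 0 ⇒ x_B = 53/6 − (1/3)x_D.
By symmetry x_D = x_B; substituting into the reaction function, (4/3)x_B = 53/6 and x_B = 6.625.

6.625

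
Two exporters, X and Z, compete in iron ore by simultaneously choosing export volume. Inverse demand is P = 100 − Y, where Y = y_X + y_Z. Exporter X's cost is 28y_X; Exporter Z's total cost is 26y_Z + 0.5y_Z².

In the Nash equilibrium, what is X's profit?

Exporter X's profit: π = y_X(100 − (y_X + y_Z)) − 28y_X.
∂π/∂y_X = 72 − 2y_X − y_Z = 0, so y_X = 36 − 0.5y_Z.
For Z: ∂π/∂y_Z = 74 − 3y_Z − y_X = 0 ⇒ y_Z = 74/3 − (1/3)y_X.
Plugging y_Z into X's best response: y_X = 36 − 0.5(74/3 − (1/3)y_X) ⇒ (5/6)y_X = 71/3, so y_X = 28.4.
Then y_Z = 74/3 − (1/3)·28.4 = 15.2.
Price P = 100 − 43.6 = 56.4.
X's profit: (56.4 − 28)·28.4 = 806.56.

806.56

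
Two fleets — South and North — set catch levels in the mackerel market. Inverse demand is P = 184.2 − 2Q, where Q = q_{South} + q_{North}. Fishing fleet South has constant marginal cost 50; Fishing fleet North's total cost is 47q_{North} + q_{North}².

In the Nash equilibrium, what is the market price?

Fishing fleet South's profit: π = q_{South}(184.2 − 2(q_{South} + q_{North})) − 50q_{South}.
∂π/∂q_{South} = 134.2 − 4q_{South} − 2q_{North} = 0, so q_{South} = 33.55 − 0.5q_{North}.
For North: ∂π/∂q_{North} = 137.2 − 6q_{North} − 2q_{South} = 0 ⇒ q_{North} = 343/15 − (1/3)q_{South}.
Solving the two reaction functions simultaneously: (1 − (−0.5)(−1/3))q_{South} = 33.55 − 0.5·(343/15), so (5/6)q_{South} = 1327/60 and q_{South} = 26.54.
Then q_{North} = 343/15 − (1/3)·26.54 = 14.02.
Equilibrium price: P = 184.2 − 2·40.56 = 103.08.

103.08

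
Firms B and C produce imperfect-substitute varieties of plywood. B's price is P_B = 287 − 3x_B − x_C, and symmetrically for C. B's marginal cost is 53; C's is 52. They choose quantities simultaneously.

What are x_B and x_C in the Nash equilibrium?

Firm B's profit: π = x_B(287 − 3x_B − x_C) − 53x_B.
∂π/∂x_B = 234 − 6x_B − x_C = 0 ⇒ x_B = 39 − (1/6)x_C.
Similarly x_C = 235/6 − (1/6)x_B.
Substituting the second reaction function into the first: x_B = 39 − (1/6)(235/6 − (1/6)x_B), which gives (35/36)x_B = 1169/36 ⇒ x_B = 33.4.
Then x_C = 235/6 − (1/6)·33.4 = 33.6.

33.4, 33.6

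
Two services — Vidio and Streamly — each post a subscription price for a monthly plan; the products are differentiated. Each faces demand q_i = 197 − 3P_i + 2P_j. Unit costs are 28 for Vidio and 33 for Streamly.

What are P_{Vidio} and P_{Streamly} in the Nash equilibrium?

71.1875, 73.0625

Vidio's profit: π = (P_{Vidio} − 28)(197 − 3P_{Vidio} + 2P_{Streamly}).
∂π/∂P_{Vidio} = 281 − 6P_{Vidio} + 2P_{Streamly} = 0 ⇒ P_{Vidio} = 281/6 + (1/3)P_{Streamly}.
Similarly P_{Streamly} = 148/3 + (1/3)P_{Vidio}.
Solving the two reaction functions simultaneously: (1 − (1/3)(1/3))P_{Vidio} = 281/6 + (1/3)·(148/3), so (8/9)P_{Vidio} = 1139/18 and P_{Vidio} = 71.1875.
Then P_{Streamly} = 148/3 + (1/3)·71.1875 = 73.0625.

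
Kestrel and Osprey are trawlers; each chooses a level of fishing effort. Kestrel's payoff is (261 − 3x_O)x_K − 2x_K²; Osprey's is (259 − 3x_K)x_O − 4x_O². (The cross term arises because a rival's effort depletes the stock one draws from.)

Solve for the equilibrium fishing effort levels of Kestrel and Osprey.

57, 11

Expanding Kestrel's payoff: 261x_K − 3x_Ox_K − 2x_K².
∂π/∂x_K = 261 − 3x_O − 4x_K = 0, so x_K = 65.25 − 0.75x_O.
Likewise for Osprey: x_O = 32.375 − 0.375x_K.
Substituting the second reaction function into the first: x_K = 65.25 − 0.75(32.375 − 0.375x_K), which gives (23/32)x_K = 1311/32 ⇒ x_K = 57.
Then x_O = 32.375 − 0.375·57 = 11.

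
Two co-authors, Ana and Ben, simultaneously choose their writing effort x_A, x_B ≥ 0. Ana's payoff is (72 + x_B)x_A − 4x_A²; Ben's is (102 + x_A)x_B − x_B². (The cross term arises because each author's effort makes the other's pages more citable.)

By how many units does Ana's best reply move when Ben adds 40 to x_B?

5

Expanding Ana's payoff: 72x_A + x_Bx_A − 4x_A².
∂π/∂x_A = 72 + x_B − 8x_A = 0, so x_A = 9 + 0.125x_B.
The reaction-function slope is 0.125, so a 40-unit rise in x_B moves x_A by 0.125 × 40 = 5. Ana's best response rises — the actions are strategic complements.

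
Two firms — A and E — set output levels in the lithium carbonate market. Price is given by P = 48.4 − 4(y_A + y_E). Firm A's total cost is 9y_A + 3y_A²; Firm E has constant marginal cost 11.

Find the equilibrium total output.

5.5375

Firm A's profit: π = y_A(48.4 − 4(y_A + y_E)) − 9y_A − 3y_A².
∂π/∂y_A = 39.4 − 14y_A − 4y_E = 0, so y_A = 197/70 − (2/7)y_E.
For E: ∂π/∂y_E = 37.4 − 8y_E − 4y_A = 0 ⇒ y_E = 4.675 − 0.5y_A.
Solving the two reaction functions simultaneously: (1 − (−2/7)(−0.5))y_A = 197/70 − (2/7)·4.675, so (6/7)y_A = 207/140 and y_A = 1.725.
Then y_E = 4.675 − 0.5·1.725 = 3.8125.
Total output: 1.725 + 3.8125 = 5.5375.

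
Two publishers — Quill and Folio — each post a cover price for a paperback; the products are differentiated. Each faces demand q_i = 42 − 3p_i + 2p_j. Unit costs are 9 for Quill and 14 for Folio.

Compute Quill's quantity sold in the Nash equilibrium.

Quill's profit: π = (p_{Quill} − 9)(42 − 3p_{Quill} + 2p_{Folio}).
∂π/∂p_{Quill} = 69 − 6p_{Quill} + 2p_{Folio} = 0 ⇒ p_{Quill} = 11.5 + (1/3)p_{Folio}.
Similarly p_{Folio} = 14 + (1/3)p_{Quill}.
Solving the two reaction functions simultaneously: (1 − (1/3)(1/3))p_{Quill} = 11.5 + (1/3)·14, so (8/9)p_{Quill} = 97/6 and p_{Quill} = 18.1875.
Then p_{Folio} = 14 + (1/3)·18.1875 = 20.0625.
q_{Quill} = 42 − 3·18.1875 + 2·20.0625 = 27.5625.

27.5625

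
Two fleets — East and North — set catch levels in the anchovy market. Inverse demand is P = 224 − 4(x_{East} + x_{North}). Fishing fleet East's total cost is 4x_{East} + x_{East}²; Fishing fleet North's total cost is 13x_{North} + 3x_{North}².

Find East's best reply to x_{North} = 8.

18.8

Fishing fleet East's profit: π = x_{East}(224 − 4(x_{East} + x_{North})) − 4x_{East} − x_{East}².
∂π/∂x_{East} = 220 − 10x_{East} − 4x_{North} = 0, so x_{East} = 22 − 0.4x_{North}.
At x_{North} = 8: x_{East} = 22 − 0.4·8 = 18.8.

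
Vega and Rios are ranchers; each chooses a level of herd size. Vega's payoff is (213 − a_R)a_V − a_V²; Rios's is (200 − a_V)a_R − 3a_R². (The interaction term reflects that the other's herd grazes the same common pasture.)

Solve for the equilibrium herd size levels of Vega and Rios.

Expanding Vega's payoff: 213a_V − a_Ra_V − a_V².
∂π/∂a_V = 213 − a_R − 2a_V = 0, so a_V = 106.5 − 0.5a_R.
Likewise for Rios: a_R = 100/3 − (1/6)a_V.
Solving the two reaction functions simultaneously: (1 − (−0.5)(−1/6))a_V = 106.5 − 0.5·(100/3), so (11/12)a_V = 539/6 and a_V = 98.
Then a_R = 100/3 − (1/6)·98 = 17.

98, 17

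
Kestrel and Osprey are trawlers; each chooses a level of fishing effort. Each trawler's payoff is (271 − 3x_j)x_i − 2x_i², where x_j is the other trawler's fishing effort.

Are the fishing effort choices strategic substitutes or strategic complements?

Kestrel's payoff is (271 − 3x_O)x_K − 2x_K².
∂π/∂x_K = 271 − 3x_O − 4x_K = 0, so x_K = 67.75 − 0.75x_O.
The best-response slope dx_K/dx_O = −0.75 < 0: the reaction function is downward-sloping, so the choices are strategic substitutes.

strategic substitutes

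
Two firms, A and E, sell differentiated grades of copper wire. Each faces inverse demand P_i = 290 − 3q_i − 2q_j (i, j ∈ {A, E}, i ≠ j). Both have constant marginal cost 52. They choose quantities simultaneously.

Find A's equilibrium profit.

Firm A's profit: π = q_A(290 − 3q_A − 2q_E) − 52q_A.
∂π/∂q_A = 238 − 6q_A − 2q_E = 0 ⇒ q_A = 119/3 − (1/3)q_E.
By symmetry q_E = q_A; substituting into the reaction function, (4/3)q_A = 119/3 and q_A = 29.75.
P_A = 290 − 3·29.75 − 2·29.75 = 141.25.
Profit = (141.25 − 52)·29.75 = 2655.1875.

2655.1875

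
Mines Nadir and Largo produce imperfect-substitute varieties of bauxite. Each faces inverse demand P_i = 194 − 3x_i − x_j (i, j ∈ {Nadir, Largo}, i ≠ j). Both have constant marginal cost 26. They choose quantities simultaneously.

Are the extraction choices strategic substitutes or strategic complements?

Mine Nadir's profit: π = x_{Nadir}(194 − 3x_{Nadir} − x_{Largo}) − 26x_{Nadir}.
∂π/∂x_{Nadir} = 168 − 6x_{Nadir} − x_{Largo} = 0 ⇒ x_{Nadir} = 28 − (1/6)x_{Largo}.
The best-response slope dx_{Nadir}/dx_{Largo} = −1/6 < 0: the reaction function is downward-sloping, so the choices are strategic substitutes.

strategic substitutes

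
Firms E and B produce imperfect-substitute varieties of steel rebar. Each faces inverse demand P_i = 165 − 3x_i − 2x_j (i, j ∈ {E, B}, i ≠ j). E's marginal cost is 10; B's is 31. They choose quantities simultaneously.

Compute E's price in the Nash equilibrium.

Firm E's profit: π = x_E(165 − 3x_E − 2x_B) − 10x_E.
∂π/∂x_E = 155 − 6x_E − 2x_B = 0 ⇒ x_E = 155/6 − (1/3)x_B.
Similarly x_B = 67/3 − (1/3)x_E.
Plugging x_B into E's best response: x_E = 155/6 − (1/3)(67/3 − (1/3)x_E) ⇒ (8/9)x_E = 331/18, so x_E = 20.6875.
Then x_B = 67/3 − (1/3)·20.6875 = 15.4375.
P_E = 165 − 3·20.6875 − 2·15.4375 = 72.0625.

72.0625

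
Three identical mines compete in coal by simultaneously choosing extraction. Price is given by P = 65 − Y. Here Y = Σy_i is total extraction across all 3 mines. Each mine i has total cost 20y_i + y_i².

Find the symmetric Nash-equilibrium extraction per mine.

7.5

A representative mine's profit is π_i = y_i(65 − Y) − 20y_i − y_i², with Y = y_i + Σ_{j≠i} y_j.
First-order condition: 45 − 4y_i − Σ_{j≠i} y_j = 0.
In a symmetric equilibrium every mine chooses the same y, so Σ_{j≠i} y_j = 2y. The condition becomes 45 − 6y = 0, giving y = 45/6 = 7.5.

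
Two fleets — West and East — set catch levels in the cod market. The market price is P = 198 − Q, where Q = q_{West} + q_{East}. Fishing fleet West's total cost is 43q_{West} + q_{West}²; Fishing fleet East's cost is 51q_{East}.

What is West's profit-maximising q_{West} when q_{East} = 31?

31

Fishing fleet West's profit: π = q_{West}(198 − (q_{West} + q_{East})) − 43q_{West} − q_{West}².
∂π/∂q_{West} = 155 − 4q_{West} − q_{East} = 0, so q_{West} = 38.75 − 0.25q_{East}.
At q_{East} = 31: q_{West} = 38.75 − 0.25·31 = 31.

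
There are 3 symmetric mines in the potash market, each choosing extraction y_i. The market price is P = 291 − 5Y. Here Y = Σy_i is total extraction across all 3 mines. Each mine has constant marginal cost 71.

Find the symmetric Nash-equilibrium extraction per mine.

11

A representative mine's profit is π_i = y_i(291 − 5Y) − 71y_i, with Y = y_i + Σ_{j≠i} y_j.
First-order condition: 220 − 10y_i − 5Σ_{j≠i} y_j = 0.
Imposing symmetry (y_j = y for all j) turns Σ_{j≠i} y_j into 2y, so 220 = 20y and y = 11.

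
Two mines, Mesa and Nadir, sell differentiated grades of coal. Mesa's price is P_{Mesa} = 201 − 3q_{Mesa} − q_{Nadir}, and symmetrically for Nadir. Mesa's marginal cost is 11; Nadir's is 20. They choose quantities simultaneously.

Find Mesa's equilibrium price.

Mine Mesa's profit: π = q_{Mesa}(201 − 3q_{Mesa} − q_{Nadir}) − 11q_{Mesa}.
∂π/∂q_{Mesa} = 190 − 6q_{Mesa} − q_{Nadir} = 0 ⇒ q_{Mesa} = 95/3 − (1/6)q_{Nadir}.
Similarly q_{Nadir} = 181/6 − (1/6)q_{Mesa}.
Plugging q_{Nadir} into Mesa's best response: q_{Mesa} = 95/3 − (1/6)(181/6 − (1/6)q_{Mesa}) ⇒ (35/36)q_{Mesa} = 959/36, so q_{Mesa} = 27.4.
Then q_{Nadir} = 181/6 − (1/6)·27.4 = 25.6.
P_{Mesa} = 201 − 3·27.4 − 25.6 = 93.2.

93.2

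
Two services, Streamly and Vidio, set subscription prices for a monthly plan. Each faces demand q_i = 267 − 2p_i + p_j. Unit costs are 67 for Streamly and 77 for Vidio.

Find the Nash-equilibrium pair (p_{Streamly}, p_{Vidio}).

135, 139

Streamly's profit: π = (p_{Streamly} − 67)(267 − 2p_{Streamly} + p_{Vidio}).
∂π/∂p_{Streamly} = 401 − 4p_{Streamly} + p_{Vidio} = 0 ⇒ p_{Streamly} = 100.25 + 0.25p_{Vidio}.
Similarly p_{Vidio} = 105.25 + 0.25p_{Streamly}.
Plugging p_{Vidio} into Streamly's best response: p_{Streamly} = 100.25 + 0.25(105.25 + 0.25p_{Streamly}) ⇒ 0.9375p_{Streamly} = 126.5625, so p_{Streamly} = 135.
Then p_{Vidio} = 105.25 + 0.25·135 = 139.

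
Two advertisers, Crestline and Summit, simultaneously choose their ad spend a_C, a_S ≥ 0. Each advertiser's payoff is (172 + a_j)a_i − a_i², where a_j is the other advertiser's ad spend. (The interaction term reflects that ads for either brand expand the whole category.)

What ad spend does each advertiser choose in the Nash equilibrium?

172

Crestline's payoff is (172 + a_S)a_C − a_C².
∂π/∂a_C = 172 + a_S − 2a_C = 0, so a_C = 86 + 0.5a_S.
The game is symmetric, so in equilibrium a_S = a_C: the reaction function gives 0.5a_C = 86, hence a_C = 172.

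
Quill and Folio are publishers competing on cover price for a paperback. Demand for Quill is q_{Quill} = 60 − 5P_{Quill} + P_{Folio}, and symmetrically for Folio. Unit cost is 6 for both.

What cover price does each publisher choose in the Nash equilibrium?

Quill's profit: π = (P_{Quill} − 6)(60 − 5P_{Quill} + P_{Folio}).
∂π/∂P_{Quill} = 90 − 10P_{Quill} + P_{Folio} = 0 ⇒ P_{Quill} = 9 + 0.1P_{Folio}.
By symmetry P_{Folio} = P_{Quill}; substituting into the reaction function, 0.9P_{Quill} = 9 and P_{Quill} = 10.

10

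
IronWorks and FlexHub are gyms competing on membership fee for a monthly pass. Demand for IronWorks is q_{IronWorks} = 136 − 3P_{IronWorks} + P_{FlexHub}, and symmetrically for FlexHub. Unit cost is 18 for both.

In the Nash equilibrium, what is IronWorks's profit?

IronWorks's profit: π = (P_{IronWorks} − 18)(136 − 3P_{IronWorks} + P_{FlexHub}).
∂π/∂P_{IronWorks} = 190 − 6P_{IronWorks} + P_{FlexHub} = 0 ⇒ P_{IronWorks} = 95/3 + (1/6)P_{FlexHub}.
The game is symmetric, so in equilibrium P_{FlexHub} = P_{IronWorks}: the reaction function gives (5/6)P_{IronWorks} = 95/3, hence P_{IronWorks} = 38.
q_{IronWorks} = 136 − 3·38 + 38 = 60.
Profit = (38 − 18)·60 = 1200.

1200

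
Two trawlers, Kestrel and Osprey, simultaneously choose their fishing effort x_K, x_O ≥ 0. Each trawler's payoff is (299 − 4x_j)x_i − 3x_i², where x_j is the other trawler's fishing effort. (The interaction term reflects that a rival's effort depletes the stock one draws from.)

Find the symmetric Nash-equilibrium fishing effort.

29.9

Kestrel's payoff is (299 − 4x_O)x_K − 3x_K².
∂π/∂x_K = 299 − 4x_O − 6x_K = 0, so x_K = 299/6 − (2/3)x_O.
By symmetry x_O = x_K; substituting into the reaction function, (5/3)x_K = 299/6 and x_K = 29.9.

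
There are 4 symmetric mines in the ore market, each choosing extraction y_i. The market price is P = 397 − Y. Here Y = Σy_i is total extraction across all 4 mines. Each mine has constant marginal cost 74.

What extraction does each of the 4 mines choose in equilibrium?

64.6

A representative mine's profit is π_i = y_i(397 − Y) − 74y_i, with Y = y_i + Σ_{j≠i} y_j.
First-order condition: 323 − 2y_i − Σ_{j≠i} y_j = 0.
In a symmetric equilibrium every mine chooses the same y, so Σ_{j≠i} y_j = 3y. The condition becomes 323 − 5y = 0, giving y = 323/5 = 64.6.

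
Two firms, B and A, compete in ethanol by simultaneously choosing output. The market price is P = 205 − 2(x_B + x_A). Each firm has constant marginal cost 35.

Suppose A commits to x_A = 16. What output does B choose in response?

Firm B's profit: π = x_B(205 − 2(x_B + x_A)) − 35x_B.
∂π/∂x_B = 170 − 4x_B − 2x_A = 0, so x_B = 42.5 − 0.5x_A.
At x_A = 16: x_B = 42.5 − 0.5·16 = 34.5.

34.5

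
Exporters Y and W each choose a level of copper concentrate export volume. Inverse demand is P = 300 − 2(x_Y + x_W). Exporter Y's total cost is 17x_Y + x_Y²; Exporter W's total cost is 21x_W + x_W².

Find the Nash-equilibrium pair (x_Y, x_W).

35.625, 34.625

Exporter Y's profit: π = x_Y(300 − 2(x_Y + x_W)) − 17x_Y − x_Y².
∂π/∂x_Y = 283 − 6x_Y − 2x_W = 0, so x_Y = 283/6 − (1/3)x_W.
By the same steps for W: x_W = 46.5 − (1/3)x_Y.
Plugging x_W into Y's best response: x_Y = 283/6 − (1/3)(46.5 − (1/3)x_Y) ⇒ (8/9)x_Y = 95/3, so x_Y = 35.625.
Then x_W = 46.5 − (1/3)·35.625 = 34.625.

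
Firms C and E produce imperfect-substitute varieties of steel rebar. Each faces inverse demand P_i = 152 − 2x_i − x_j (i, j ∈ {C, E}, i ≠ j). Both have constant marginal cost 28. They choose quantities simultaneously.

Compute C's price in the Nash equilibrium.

Firm C's profit: π = x_C(152 − 2x_C − x_E) − 28x_C.
∂π/∂x_C = 124 − 4x_C − x_E = 0 ⇒ x_C = 31 − 0.25x_E.
Setting x_C = x_E in the reaction function: x_C = 31 − 0.25x_C, so x_C = 31 / 1.25 = 24.8.
P_C = 152 − 2·24.8 − 24.8 = 77.6.

77.6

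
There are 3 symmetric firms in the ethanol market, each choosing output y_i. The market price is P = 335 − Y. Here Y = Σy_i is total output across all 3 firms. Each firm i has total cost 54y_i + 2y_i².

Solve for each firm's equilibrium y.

35.125

A representative firm's profit is π_i = y_i(335 − Y) − 54y_i − 2y_i², with Y = y_i + Σ_{j≠i} y_j.
First-order condition: 281 − 6y_i − Σ_{j≠i} y_j = 0.
With identical firms, set every y_j = y: then 281 − 6y − 2y = 0, i.e. y = 281/8 = 35.125.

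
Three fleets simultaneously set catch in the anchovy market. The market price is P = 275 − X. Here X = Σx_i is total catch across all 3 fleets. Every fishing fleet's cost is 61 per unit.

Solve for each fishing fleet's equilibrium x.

53.5

A representative fishing fleet's profit is π_i = x_i(275 − X) − 61x_i, with X = x_i + Σ_{j≠i} x_j.
First-order condition: 214 − 2x_i − Σ_{j≠i} x_j = 0.
With identical fishing fleets, set every x_j = x: then 214 − 2x − 2x = 0, i.e. x = 214/4 = 53.5.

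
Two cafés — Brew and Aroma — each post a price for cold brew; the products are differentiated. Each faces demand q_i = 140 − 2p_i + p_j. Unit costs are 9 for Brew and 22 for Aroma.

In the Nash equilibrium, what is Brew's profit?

4122.32

Brew's profit: π = (p_{Brew} − 9)(140 − 2p_{Brew} + p_{Aroma}).
∂π/∂p_{Brew} = 158 − 4p_{Brew} + p_{Aroma} = 0 ⇒ p_{Brew} = 39.5 + 0.25p_{Aroma}.
Similarly p_{Aroma} = 46 + 0.25p_{Brew}.
Solving the two reaction functions simultaneously: (1 − (0.25)(0.25))p_{Brew} = 39.5 + 0.25·46, so 0.9375p_{Brew} = 51 and p_{Brew} = 54.4.
Then p_{Aroma} = 46 + 0.25·54.4 = 59.6.
q_{Brew} = 140 − 2·54.4 + 59.6 = 90.8.
Profit = (54.4 − 9)·90.8 = 4122.32.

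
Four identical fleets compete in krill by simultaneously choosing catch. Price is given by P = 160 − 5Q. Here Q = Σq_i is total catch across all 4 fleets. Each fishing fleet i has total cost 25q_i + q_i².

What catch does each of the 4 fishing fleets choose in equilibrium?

5

A representative fishing fleet's profit is π_i = q_i(160 − 5Q) − 25q_i − q_i², with Q = q_i + Σ_{j≠i} q_j.
First-order condition: 135 − 12q_i − 5Σ_{j≠i} q_j = 0.
With identical fishing fleets, set every q_j = q: then 135 − 12q − 15q = 0, i.e. q = 135/27 = 5.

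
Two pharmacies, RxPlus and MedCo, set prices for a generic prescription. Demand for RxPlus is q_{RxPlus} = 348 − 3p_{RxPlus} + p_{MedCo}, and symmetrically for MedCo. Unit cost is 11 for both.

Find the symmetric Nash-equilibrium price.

RxPlus's profit: π = (p_{RxPlus} − 11)(348 − 3p_{RxPlus} + p_{MedCo}).
∂π/∂p_{RxPlus} = 381 − 6p_{RxPlus} + p_{MedCo} = 0 ⇒ p_{RxPlus} = 63.5 + (1/6)p_{MedCo}.
The game is symmetric, so in equilibrium p_{MedCo} = p_{RxPlus}: the reaction function gives (5/6)p_{RxPlus} = 63.5, hence p_{RxPlus} = 76.2.

76.2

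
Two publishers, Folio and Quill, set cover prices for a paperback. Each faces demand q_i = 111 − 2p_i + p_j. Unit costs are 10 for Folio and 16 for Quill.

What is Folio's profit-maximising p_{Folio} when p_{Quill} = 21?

Folio's profit: π = (p_{Folio} − 10)(111 − 2p_{Folio} + p_{Quill}).
∂π/∂p_{Folio} = 131 − 4p_{Folio} + p_{Quill} = 0 ⇒ p_{Folio} = 32.75 + 0.25p_{Quill}.
At p_{Quill} = 21: p_{Folio} = 32.75 + 0.25·21 = 38.

38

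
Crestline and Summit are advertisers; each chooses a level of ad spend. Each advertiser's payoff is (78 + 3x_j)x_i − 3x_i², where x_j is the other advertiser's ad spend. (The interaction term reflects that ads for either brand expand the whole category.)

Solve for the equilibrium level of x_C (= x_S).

26

Crestline's payoff is (78 + 3x_S)x_C − 3x_C².
∂π/∂x_C = 78 + 3x_S − 6x_C = 0, so x_C = 13 + 0.5x_S.
By symmetry x_S = x_C; substituting into the reaction function, 0.5x_C = 13 and x_C = 26.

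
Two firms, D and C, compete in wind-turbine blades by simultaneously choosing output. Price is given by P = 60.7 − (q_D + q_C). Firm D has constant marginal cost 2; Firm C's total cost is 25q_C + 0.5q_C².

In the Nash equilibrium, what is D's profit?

788.4864

Firm D's profit: π = q_D(60.7 − (q_D + q_C)) − 2q_D.
∂π/∂q_D = 58.7 − 2q_D − q_C = 0, so q_D = 29.35 − 0.5q_C.
For C: ∂π/∂q_C = 35.7 − 3q_C − q_D = 0 ⇒ q_C = 11.9 − (1/3)q_D.
Substituting the second reaction function into the first: q_D = 29.35 − 0.5(11.9 − (1/3)q_D), which gives (5/6)q_D = 23.4 ⇒ q_D = 28.08.
Then q_C = 11.9 − (1/3)·28.08 = 2.54.
Price P = 60.7 − 30.62 = 30.08.
D's profit: (30.08 − 2)·28.08 = 788.4864.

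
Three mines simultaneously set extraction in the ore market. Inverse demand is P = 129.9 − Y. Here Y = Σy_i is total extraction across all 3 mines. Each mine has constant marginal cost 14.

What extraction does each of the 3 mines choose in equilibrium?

A representative mine's profit is π_i = y_i(129.9 − Y) − 14y_i, with Y = y_i + Σ_{j≠i} y_j.
First-order condition: 115.9 − 2y_i − Σ_{j≠i} y_j = 0.
Imposing symmetry (y_j = y for all j) turns Σ_{j≠i} y_j into 2y, so 115.9 = 4y and y = 28.975.

28.975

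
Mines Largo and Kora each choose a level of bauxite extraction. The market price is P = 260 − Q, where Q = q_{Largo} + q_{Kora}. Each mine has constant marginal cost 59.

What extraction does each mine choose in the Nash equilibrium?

Mine Largo's profit: π = q_{Largo}(260 − (q_{Largo} + q_{Kora})) − 59q_{Largo}.
∂π/∂q_{Largo} = 201 − 2q_{Largo} − q_{Kora} = 0, so q_{Largo} = 100.5 − 0.5q_{Kora}.
By symmetry q_{Kora} = q_{Largo}; substituting into the reaction function, 1.5q_{Largo} = 100.5 and q_{Largo} = 67.

67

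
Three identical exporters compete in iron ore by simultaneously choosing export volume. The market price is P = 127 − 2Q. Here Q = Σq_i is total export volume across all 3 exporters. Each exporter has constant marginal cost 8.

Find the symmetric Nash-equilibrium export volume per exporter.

A representative exporter's profit is π_i = q_i(127 − 2Q) − 8q_i, with Q = q_i + Σ_{j≠i} q_j.
First-order condition: 119 − 4q_i − 2Σ_{j≠i} q_j = 0.
With identical exporters, set every q_j = q: then 119 − 4q − 4q = 0, i.e. q = 119/8 = 14.875.

14.875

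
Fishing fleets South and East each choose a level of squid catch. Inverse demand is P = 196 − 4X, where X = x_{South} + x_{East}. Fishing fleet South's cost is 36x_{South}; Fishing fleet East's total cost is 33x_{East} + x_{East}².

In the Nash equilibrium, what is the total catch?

25.1875

Fishing fleet South's profit: π = x_{South}(196 − 4(x_{South} + x_{East})) − 36x_{South}.
∂π/∂x_{South} = 160 − 8x_{South} − 4x_{East} = 0, so x_{South} = 20 − 0.5x_{East}.
For East: ∂π/∂x_{East} = 163 − 10x_{East} − 4x_{South} = 0 ⇒ x_{East} = 16.3 − 0.4x_{South}.
Solving the two reaction functions simultaneously: (1 − (−0.5)(−0.4))x_{South} = 20 − 0.5·16.3, so 0.8x_{South} = 11.85 and x_{South} = 14.8125.
Then x_{East} = 16.3 − 0.4·14.8125 = 10.375.
Total catch: 14.8125 + 10.375 = 25.1875.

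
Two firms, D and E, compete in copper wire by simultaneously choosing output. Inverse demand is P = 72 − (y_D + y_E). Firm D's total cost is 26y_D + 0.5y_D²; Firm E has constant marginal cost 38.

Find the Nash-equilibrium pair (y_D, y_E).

11.6, 11.2

Firm D's profit: π = y_D(72 − (y_D + y_E)) − 26y_D − 0.5y_D².
∂π/∂y_D = 46 − 3y_D − y_E = 0, so y_D = 46/3 − (1/3)y_E.
For E: ∂π/∂y_E = 34 − 2y_E − y_D = 0 ⇒ y_E = 17 − 0.5y_D.
Substituting the second reaction function into the first: y_D = 46/3 − (1/3)(17 − 0.5y_D), which gives (5/6)y_D = 29/3 ⇒ y_D = 11.6.
Then y_E = 17 − 0.5·11.6 = 11.2.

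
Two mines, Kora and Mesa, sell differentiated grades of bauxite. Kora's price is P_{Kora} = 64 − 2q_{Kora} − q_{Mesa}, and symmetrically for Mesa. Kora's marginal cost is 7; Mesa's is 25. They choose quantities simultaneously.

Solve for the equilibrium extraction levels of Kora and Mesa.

Mine Kora's profit: π = q_{Kora}(64 − 2q_{Kora} − q_{Mesa}) − 7q_{Kora}.
∂π/∂q_{Kora} = 57 − 4q_{Kora} − q_{Mesa} = 0 ⇒ q_{Kora} = 14.25 − 0.25q_{Mesa}.
Similarly q_{Mesa} = 9.75 − 0.25q_{Kora}.
Substituting the second reaction function into the first: q_{Kora} = 14.25 − 0.25(9.75 − 0.25q_{Kora}), which gives 0.9375q_{Kora} = 11.8125 ⇒ q_{Kora} = 12.6.
Then q_{Mesa} = 9.75 − 0.25·12.6 = 6.6.

12.6, 6.6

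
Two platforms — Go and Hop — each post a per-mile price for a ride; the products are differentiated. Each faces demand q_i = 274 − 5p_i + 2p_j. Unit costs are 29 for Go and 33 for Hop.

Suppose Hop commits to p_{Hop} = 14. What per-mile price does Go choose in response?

Go's profit: π = (p_{Go} − 29)(274 − 5p_{Go} + 2p_{Hop}).
∂π/∂p_{Go} = 419 − 10p_{Go} + 2p_{Hop} = 0 ⇒ p_{Go} = 41.9 + 0.2p_{Hop}.
At p_{Hop} = 14: p_{Go} = 41.9 + 0.2·14 = 44.7.

44.7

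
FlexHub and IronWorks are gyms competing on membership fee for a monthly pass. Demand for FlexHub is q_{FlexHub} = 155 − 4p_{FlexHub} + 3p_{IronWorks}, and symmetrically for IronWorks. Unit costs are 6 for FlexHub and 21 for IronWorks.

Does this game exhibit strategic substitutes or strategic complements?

strategic complements

FlexHub's profit: π = (p_{FlexHub} − 6)(155 − 4p_{FlexHub} + 3p_{IronWorks}).
∂π/∂p_{FlexHub} = 179 − 8p_{FlexHub} + 3p_{IronWorks} = 0 ⇒ p_{FlexHub} = 22.375 + 0.375p_{IronWorks}.
The best-response slope dp_{FlexHub}/dp_{IronWorks} = 0.375 > 0: the reaction function is upward-sloping, so the choices are strategic complements.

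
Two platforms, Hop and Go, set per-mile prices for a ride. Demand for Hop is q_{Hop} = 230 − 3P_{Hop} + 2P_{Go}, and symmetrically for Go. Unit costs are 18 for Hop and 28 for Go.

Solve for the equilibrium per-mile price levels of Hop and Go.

Hop's profit: π = (P_{Hop} − 18)(230 − 3P_{Hop} + 2P_{Go}).
∂π/∂P_{Hop} = 284 − 6P_{Hop} + 2P_{Go} = 0 ⇒ P_{Hop} = 142/3 + (1/3)P_{Go}.
Similarly P_{Go} = 157/3 + (1/3)P_{Hop}.
Plugging P_{Go} into Hop's best response: P_{Hop} = 142/3 + (1/3)(157/3 + (1/3)P_{Hop}) ⇒ (8/9)P_{Hop} = 583/9, so P_{Hop} = 72.875.
Then P_{Go} = 157/3 + (1/3)·72.875 = 76.625.

72.875, 76.625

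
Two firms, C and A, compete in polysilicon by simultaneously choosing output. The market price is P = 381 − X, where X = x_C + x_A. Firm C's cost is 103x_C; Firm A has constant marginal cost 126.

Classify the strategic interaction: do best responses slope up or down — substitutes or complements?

Firm C's profit: π = x_C(381 − (x_C + x_A)) − 103x_C.
∂π/∂x_C = 278 − 2x_C − x_A = 0, so x_C = 139 − 0.5x_A.
The best-response slope dx_C/dx_A = −0.5 < 0: the reaction function is downward-sloping, so the choices are strategic substitutes.

strategic substitutes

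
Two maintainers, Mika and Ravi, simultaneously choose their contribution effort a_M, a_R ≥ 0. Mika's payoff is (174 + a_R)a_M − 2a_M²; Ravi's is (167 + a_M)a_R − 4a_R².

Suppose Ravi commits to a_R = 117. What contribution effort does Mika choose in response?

Expanding Mika's payoff: 174a_M + a_Ra_M − 2a_M².
∂π/∂a_M = 174 + a_R − 4a_M = 0, so a_M = 43.5 + 0.25a_R.
At a_R = 117: a_M = 43.5 + 0.25·117 = 72.75.

72.75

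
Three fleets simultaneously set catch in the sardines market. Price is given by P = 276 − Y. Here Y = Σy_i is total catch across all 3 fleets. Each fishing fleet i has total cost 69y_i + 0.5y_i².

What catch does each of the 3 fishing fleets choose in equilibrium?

41.4

A representative fishing fleet's profit is π_i = y_i(276 − Y) − 69y_i − 0.5y_i², with Y = y_i + Σ_{j≠i} y_j.
First-order condition: 207 − 3y_i − Σ_{j≠i} y_j = 0.
Imposing symmetry (y_j = y for all j) turns Σ_{j≠i} y_j into 2y, so 207 = 5y and y = 41.4.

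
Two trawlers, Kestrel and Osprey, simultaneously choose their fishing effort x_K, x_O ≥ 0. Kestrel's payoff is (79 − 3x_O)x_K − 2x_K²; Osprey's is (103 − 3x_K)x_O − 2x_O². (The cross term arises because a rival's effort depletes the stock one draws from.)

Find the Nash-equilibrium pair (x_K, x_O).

1, 25

Expanding Kestrel's payoff: 79x_K − 3x_Ox_K − 2x_K².
∂π/∂x_K = 79 − 3x_O − 4x_K = 0, so x_K = 19.75 − 0.75x_O.
Likewise for Osprey: x_O = 25.75 − 0.75x_K.
Substituting the second reaction function into the first: x_K = 19.75 − 0.75(25.75 − 0.75x_K), which gives 0.4375x_K = 0.4375 ⇒ x_K = 1.
Then x_O = 25.75 − 0.75·1 = 25.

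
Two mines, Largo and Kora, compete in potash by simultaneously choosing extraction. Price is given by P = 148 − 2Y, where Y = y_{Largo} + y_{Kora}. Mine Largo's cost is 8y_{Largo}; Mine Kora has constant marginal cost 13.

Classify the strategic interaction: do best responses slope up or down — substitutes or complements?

strategic substitutes

Mine Largo's profit: π = y_{Largo}(148 − 2(y_{Largo} + y_{Kora})) − 8y_{Largo}.
∂π/∂y_{Largo} = 140 − 4y_{Largo} − 2y_{Kora} = 0, so y_{Largo} = 35 − 0.5y_{Kora}.
The best-response slope dy_{Largo}/dy_{Kora} = −0.5 < 0: the reaction function is downward-sloping, so the choices are strategic substitutes.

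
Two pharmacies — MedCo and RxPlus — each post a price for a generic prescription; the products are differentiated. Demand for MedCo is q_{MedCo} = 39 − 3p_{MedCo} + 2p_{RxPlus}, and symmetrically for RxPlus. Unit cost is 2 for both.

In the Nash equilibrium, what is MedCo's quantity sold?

27.75

MedCo's profit: π = (p_{MedCo} − 2)(39 − 3p_{MedCo} + 2p_{RxPlus}).
∂π/∂p_{MedCo} = 45 − 6p_{MedCo} + 2p_{RxPlus} = 0 ⇒ p_{MedCo} = 7.5 + (1/3)p_{RxPlus}.
By symmetry p_{RxPlus} = p_{MedCo}; substituting into the reaction function, (2/3)p_{MedCo} = 7.5 and p_{MedCo} = 11.25.
q_{MedCo} = 39 − 3·11.25 + 2·11.25 = 27.75.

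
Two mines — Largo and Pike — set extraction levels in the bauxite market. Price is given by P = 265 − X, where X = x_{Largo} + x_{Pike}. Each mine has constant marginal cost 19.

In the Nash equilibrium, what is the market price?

Mine Largo's profit: π = x_{Largo}(265 − (x_{Largo} + x_{Pike})) − 19x_{Largo}.
∂π/∂x_{Largo} = 246 − 2x_{Largo} − x_{Pike} = 0, so x_{Largo} = 123 − 0.5x_{Pike}.
Setting x_{Largo} = x_{Pike} in the reaction function: x_{Largo} = 123 − 0.5x_{Largo}, so x_{Largo} = 123 / 1.5 = 82.
Equilibrium price: P = 265 − 164 = 101.

101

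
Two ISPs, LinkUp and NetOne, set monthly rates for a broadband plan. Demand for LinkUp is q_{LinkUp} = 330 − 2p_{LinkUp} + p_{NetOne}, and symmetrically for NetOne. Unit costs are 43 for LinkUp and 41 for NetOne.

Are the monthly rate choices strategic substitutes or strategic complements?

LinkUp's profit: π = (p_{LinkUp} − 43)(330 − 2p_{LinkUp} + p_{NetOne}).
∂π/∂p_{LinkUp} = 416 − 4p_{LinkUp} + p_{NetOne} = 0 ⇒ p_{LinkUp} = 104 + 0.25p_{NetOne}.
The best-response slope dp_{LinkUp}/dp_{NetOne} = 0.25 > 0: the reaction function is upward-sloping, so the choices are strategic complements.

strategic complements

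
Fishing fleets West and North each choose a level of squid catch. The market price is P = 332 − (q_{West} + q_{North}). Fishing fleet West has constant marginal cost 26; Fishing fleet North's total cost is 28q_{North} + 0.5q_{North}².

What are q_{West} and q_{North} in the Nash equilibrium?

122.8, 60.4

Fishing fleet West's profit: π = q_{West}(332 − (q_{West} + q_{North})) − 26q_{West}.
∂π/∂q_{West} = 306 − 2q_{West} − q_{North} = 0, so q_{West} = 153 − 0.5q_{North}.
For North: ∂π/∂q_{North} = 304 − 3q_{North} − q_{West} = 0 ⇒ q_{North} = 304/3 − (1/3)q_{West}.
Substituting the second reaction function into the first: q_{West} = 153 − 0.5(304/3 − (1/3)q_{West}), which gives (5/6)q_{West} = 307/3 ⇒ q_{West} = 122.8.
Then q_{North} = 304/3 − (1/3)·122.8 = 60.4.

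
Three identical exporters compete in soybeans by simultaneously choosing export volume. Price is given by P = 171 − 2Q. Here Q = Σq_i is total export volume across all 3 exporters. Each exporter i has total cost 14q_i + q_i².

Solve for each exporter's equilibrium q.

15.7

A representative exporter's profit is π_i = q_i(171 − 2Q) − 14q_i − q_i², with Q = q_i + Σ_{j≠i} q_j.
First-order condition: 157 − 6q_i − 2Σ_{j≠i} q_j = 0.
Imposing symmetry (q_j = q for all j) turns Σ_{j≠i} q_j into 2q, so 157 = 10q and q = 15.7.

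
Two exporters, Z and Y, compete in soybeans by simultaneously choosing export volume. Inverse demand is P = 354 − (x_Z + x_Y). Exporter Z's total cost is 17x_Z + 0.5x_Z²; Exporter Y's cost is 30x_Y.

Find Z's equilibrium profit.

Exporter Z's profit: π = x_Z(354 − (x_Z + x_Y)) − 17x_Z − 0.5x_Z².
∂π/∂x_Z = 337 − 3x_Z − x_Y = 0, so x_Z = 337/3 − (1/3)x_Y.
For Y: ∂π/∂x_Y = 324 − 2x_Y − x_Z = 0 ⇒ x_Y = 162 − 0.5x_Z.
Solving the two reaction functions simultaneously: (1 − (−1/3)(−0.5))x_Z = 337/3 − (1/3)·162, so (5/6)x_Z = 175/3 and x_Z = 70.
Then x_Y = 162 − 0.5·70 = 127.
Price P = 354 − 197 = 157.
Z's profit: (157 − 17)·70 − 0.5(70)² = 7350.

7350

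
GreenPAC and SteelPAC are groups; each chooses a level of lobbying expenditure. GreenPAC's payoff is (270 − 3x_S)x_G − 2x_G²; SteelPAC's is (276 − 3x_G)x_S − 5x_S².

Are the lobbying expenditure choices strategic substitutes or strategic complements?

strategic substitutes

Expanding GreenPAC's payoff: 270x_G − 3x_Sx_G − 2x_G².
∂π/∂x_G = 270 − 3x_S − 4x_G = 0, so x_G = 67.5 − 0.75x_S.
The best-response slope dx_G/dx_S = −0.75 < 0: the reaction function is downward-sloping, so the choices are strategic substitutes.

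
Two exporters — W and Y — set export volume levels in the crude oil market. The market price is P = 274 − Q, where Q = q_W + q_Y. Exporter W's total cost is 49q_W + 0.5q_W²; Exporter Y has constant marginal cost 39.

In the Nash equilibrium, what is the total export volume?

Exporter W's profit: π = q_W(274 − (q_W + q_Y)) − 49q_W − 0.5q_W².
∂π/∂q_W = 225 − 3q_W − q_Y = 0, so q_W = 75 − (1/3)q_Y.
For Y: ∂π/∂q_Y = 235 − 2q_Y − q_W = 0 ⇒ q_Y = 117.5 − 0.5q_W.
Solving the two reaction functions simultaneously: (1 − (−1/3)(−0.5))q_W = 75 − (1/3)·117.5, so (5/6)q_W = 215/6 and q_W = 43.
Then q_Y = 117.5 − 0.5·43 = 96.
Total export volume: 43 + 96 = 139.

139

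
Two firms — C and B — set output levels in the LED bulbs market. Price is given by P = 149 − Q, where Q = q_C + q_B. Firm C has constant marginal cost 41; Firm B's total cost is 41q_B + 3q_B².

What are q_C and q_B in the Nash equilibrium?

50.4, 7.2

Firm C's profit: π = q_C(149 − (q_C + q_B)) − 41q_C.
∂π/∂q_C = 108 − 2q_C − q_B = 0, so q_C = 54 − 0.5q_B.
For B: ∂π/∂q_B = 108 − 8q_B − q_C = 0 ⇒ q_B = 13.5 − 0.125q_C.
Solving the two reaction functions simultaneously: (1 − (−0.5)(−0.125))q_C = 54 − 0.5·13.5, so 0.9375q_C = 47.25 and q_C = 50.4.
Then q_B = 13.5 − 0.125·50.4 = 7.2.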